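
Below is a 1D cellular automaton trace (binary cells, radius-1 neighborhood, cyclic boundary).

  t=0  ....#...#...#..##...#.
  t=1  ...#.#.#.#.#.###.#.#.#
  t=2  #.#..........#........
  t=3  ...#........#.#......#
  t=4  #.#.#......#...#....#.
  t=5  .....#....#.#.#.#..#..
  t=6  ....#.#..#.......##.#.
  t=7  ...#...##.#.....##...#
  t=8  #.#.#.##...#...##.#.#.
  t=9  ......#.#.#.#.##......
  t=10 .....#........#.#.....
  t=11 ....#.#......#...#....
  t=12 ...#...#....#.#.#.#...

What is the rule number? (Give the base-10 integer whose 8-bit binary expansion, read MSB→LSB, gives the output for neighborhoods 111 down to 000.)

  ### -> .   bit 7 = 0  t=1,i=14
  ##. -> .   bit 6 = 0  t=0,i=16
  #.# -> .   bit 5 = 0  t=1,i=4
  #.. -> #   bit 4 = 1  t=0,i=5
  .## -> #   bit 3 = 1  t=0,i=15
  .#. -> .   bit 2 = 0  t=0,i=4
  ..# -> #   bit 1 = 1  t=0,i=3
  ... -> .   bit 0 = 0  t=0,i=0
  bits 00011010 = 26

26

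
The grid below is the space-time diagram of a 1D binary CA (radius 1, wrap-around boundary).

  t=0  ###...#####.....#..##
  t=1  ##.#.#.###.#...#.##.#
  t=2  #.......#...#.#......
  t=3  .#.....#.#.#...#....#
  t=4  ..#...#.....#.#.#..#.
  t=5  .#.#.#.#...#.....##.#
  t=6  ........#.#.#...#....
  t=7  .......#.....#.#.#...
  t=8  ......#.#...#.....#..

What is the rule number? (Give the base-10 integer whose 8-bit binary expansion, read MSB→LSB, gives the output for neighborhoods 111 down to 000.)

146

  [7] ### => #  t=0,i=0
  [6] ##. => .  t=0,i=2
  [5] #.# => .  t=1,i=2
  [4] #.. => #  t=0,i=3
  [3] .## => .  t=0,i=6
  [2] .#. => .  t=0,i=16
  [1] ..# => #  t=0,i=5
  [0] ... => .  t=0,i=4
  bits 10010010 = 146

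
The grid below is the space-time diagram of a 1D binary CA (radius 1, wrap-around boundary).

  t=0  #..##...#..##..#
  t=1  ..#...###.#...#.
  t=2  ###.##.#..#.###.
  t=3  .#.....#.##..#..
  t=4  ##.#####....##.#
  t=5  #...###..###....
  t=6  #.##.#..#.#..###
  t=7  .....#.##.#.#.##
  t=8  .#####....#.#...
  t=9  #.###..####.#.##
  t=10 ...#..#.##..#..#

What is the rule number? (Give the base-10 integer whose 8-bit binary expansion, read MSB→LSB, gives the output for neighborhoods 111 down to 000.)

135

  ###|#  b7=1 t=1,i=7
  ##.|.  b6=0 t=0,i=0
  #.#|.  b5=0 t=1,i=9
  #..|.  b4=0 t=0,i=1
  .##|.  b3=0 t=0,i=3
  .#.|#  b2=1 t=0,i=8
  ..#|#  b1=1 t=0,i=2
  ...|#  b0=1 t=0,i=6
  bits 10000111 = 135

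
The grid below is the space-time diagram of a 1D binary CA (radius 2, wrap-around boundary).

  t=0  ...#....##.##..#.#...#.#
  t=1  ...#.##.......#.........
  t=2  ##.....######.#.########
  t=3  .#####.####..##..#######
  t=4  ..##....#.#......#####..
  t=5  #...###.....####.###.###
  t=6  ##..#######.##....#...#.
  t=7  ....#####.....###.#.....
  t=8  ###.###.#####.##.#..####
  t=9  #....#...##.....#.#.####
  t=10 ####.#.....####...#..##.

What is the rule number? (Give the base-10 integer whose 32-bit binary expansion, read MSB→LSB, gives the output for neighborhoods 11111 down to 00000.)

  ##### -> #   bit 31 = 1  t=2,i=9
  ####. -> .   bit 30 = 0  t=2,i=0
  ###.# -> .   bit 29 = 0  t=2,i=12
  ###.. -> #   bit 28 = 1  t=2,i=1
  ##.## -> .   bit 27 = 0  t=0,i=10
  ##.#. -> #   bit 26 = 1  t=2,i=13
  ##..# -> .   bit 25 = 0  t=0,i=13
  ##... -> #   bit 24 = 1  t=1,i=7
  #.### -> .   bit 23 = 0  t=2,i=16
  #.##. -> .   bit 22 = 0  t=0,i=11
  #.#.# -> #   bit 21 = 1  t=2,i=14
  #.#.. -> .   bit 20 = 0  t=0,i=17
  #..## -> .   bit 19 = 0  t=3,i=12
  #..#. -> #   bit 18 = 1  t=0,i=14
  #...# -> .   bit 17 = 0  t=0,i=1
  #.... -> #   bit 16 = 1  t=0,i=5
  .#### -> #   bit 15 = 1  t=2,i=8
  .###. -> #   bit 14 = 1  t=5,i=5
  .##.# -> .   bit 13 = 0  t=0,i=9
  .##.. -> .   bit 12 = 0  t=0,i=12
  .#.## -> .   bit 11 = 0  t=1,i=4
  .#.#. -> .   bit 10 = 0  t=0,i=16
  .#..# -> #   bit 9 = 1  t=8,i=18
  .#... -> .   bit 8 = 0  t=0,i=0
  ..### -> #   bit 7 = 1  t=2,i=7
  ..##. -> .   bit 6 = 0  t=0,i=8
  ..#.# -> .   bit 5 = 0  t=0,i=15
  ..#.. -> #   bit 4 = 1  t=0,i=3
  ...## -> .   bit 3 = 0  t=0,i=7
  ...#. -> .   bit 2 = 0  t=0,i=2
  ....# -> #   bit 1 = 1  t=0,i=6
  ..... -> #   bit 0 = 1  t=1,i=0
  bits 10010101001001011100001010010011 = 2502279827

2502279827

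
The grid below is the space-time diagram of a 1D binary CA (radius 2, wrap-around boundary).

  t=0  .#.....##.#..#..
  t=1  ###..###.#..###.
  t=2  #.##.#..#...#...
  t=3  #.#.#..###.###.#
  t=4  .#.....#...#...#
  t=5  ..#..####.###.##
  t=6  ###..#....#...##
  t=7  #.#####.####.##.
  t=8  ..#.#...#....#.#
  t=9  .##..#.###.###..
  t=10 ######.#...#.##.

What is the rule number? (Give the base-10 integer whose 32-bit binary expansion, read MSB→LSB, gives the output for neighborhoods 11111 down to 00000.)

2546209278

  #####|#  b31=1 t=6,i=0
  ####.|.  b30=0 t=5,i=7
  ###.#|.  b29=0 t=1,i=7
  ###..|#  b28=1 t=1,i=2
  ##.##|.  b27=0 t=1,i=15
  ##.#.|#  b26=1 t=0,i=9
  ##..#|#  b25=1 t=1,i=3
  ##...|#  b24=1 t=9,i=14
  #.###|#  b23=1 t=1,i=0
  #.##.|#  b22=1 t=2,i=2
  #.#.#|.  b21=0 t=3,i=2
  #.#..|.  b20=0 t=0,i=10
  #..##|.  b19=0 t=1,i=4
  #..#.|#  b18=1 t=0,i=12
  #...#|.  b17=0 t=0,i=15
  #....|.  b16=0 t=0,i=3
  .####|.  b15=0 t=5,i=6
  .###.|.  b14=0 t=1,i=1
  .##.#|.  b13=0 t=0,i=8
  .##..|#  b12=1 t=5,i=15
  .#.##|.  b11=0 t=2,i=1
  .#.#.|.  b10=0 t=3,i=3
  .#..#|.  b9=0 t=0,i=11
  .#...|#  b8=1 t=0,i=2
  ..###|#  b7=1 t=1,i=5
  ..##.|#  b6=1 t=0,i=7
  ..#.#|#  b5=1 t=2,i=0
  ..#..|#  b4=1 t=0,i=1
  ...##|#  b3=1 t=0,i=6
  ...#.|#  b2=1 t=0,i=0
  ....#|#  b1=1 t=0,i=5
  .....|.  b0=0 t=0,i=4
  bits 10010111110001000001000111111110 = 2546209278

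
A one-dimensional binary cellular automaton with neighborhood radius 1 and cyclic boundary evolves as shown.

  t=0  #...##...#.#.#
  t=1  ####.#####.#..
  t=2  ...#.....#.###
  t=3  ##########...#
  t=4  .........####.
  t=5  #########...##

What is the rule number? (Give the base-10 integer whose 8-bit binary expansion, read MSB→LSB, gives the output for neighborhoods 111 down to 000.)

  ### -> .   bit 7 = 0  t=1,i=1
  ##. -> #   bit 6 = 1  t=0,i=0
  #.# -> .   bit 5 = 0  t=0,i=10
  #.. -> #   bit 4 = 1  t=0,i=1
  .## -> .   bit 3 = 0  t=0,i=4
  .#. -> #   bit 2 = 1  t=0,i=9
  ..# -> #   bit 1 = 1  t=0,i=3
  ... -> #   bit 0 = 1  t=0,i=2
  bits 01010111 = 87

87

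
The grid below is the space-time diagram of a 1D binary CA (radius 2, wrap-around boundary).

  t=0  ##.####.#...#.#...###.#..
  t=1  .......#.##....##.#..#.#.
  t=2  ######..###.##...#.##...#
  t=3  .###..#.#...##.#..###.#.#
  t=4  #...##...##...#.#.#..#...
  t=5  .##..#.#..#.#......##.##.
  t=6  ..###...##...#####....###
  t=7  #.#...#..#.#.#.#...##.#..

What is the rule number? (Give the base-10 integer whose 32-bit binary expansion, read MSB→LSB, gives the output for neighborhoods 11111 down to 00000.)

2252807043

  #####|#  b31=1 t=2,i=1
  ####.|.  b30=0 t=0,i=5
  ###.#|.  b29=0 t=0,i=6
  ###..|.  b28=0 t=2,i=5
  ##.##|.  b27=0 t=0,i=2
  ##.#.|#  b26=1 t=0,i=7
  ##..#|#  b25=1 t=2,i=6
  ##...|.  b24=0 t=1,i=11
  #.###|.  b23=0 t=0,i=3
  #.##.|#  b22=1 t=1,i=9
  #.#.#|.  b21=0 t=3,i=22
  #.#..|.  b20=0 t=0,i=8
  #..##|.  b19=0 t=0,i=24
  #..#.|#  b18=1 t=1,i=20
  #...#|#  b17=1 t=0,i=10
  #....|#  b16=1 t=1,i=0
  .####|.  b15=0 t=0,i=4
  .###.|.  b14=0 t=0,i=19
  .##.#|.  b13=0 t=0,i=1
  .##..|#  b12=1 t=1,i=10
  .#.##|#  b11=1 t=1,i=8
  .#.#.|.  b10=0 t=0,i=13
  .#..#|#  b9=1 t=0,i=23
  .#...|#  b8=1 t=0,i=9
  ..###|#  b7=1 t=0,i=18
  ..##.|.  b6=0 t=0,i=0
  ..#.#|.  b5=0 t=0,i=12
  ..#..|.  b4=0 t=4,i=0
  ...##|.  b3=0 t=0,i=17
  ...#.|.  b2=0 t=0,i=11
  ....#|#  b1=1 t=1,i=5
  .....|#  b0=1 t=1,i=1
  bits 10000110010001110001101110000011 = 2252807043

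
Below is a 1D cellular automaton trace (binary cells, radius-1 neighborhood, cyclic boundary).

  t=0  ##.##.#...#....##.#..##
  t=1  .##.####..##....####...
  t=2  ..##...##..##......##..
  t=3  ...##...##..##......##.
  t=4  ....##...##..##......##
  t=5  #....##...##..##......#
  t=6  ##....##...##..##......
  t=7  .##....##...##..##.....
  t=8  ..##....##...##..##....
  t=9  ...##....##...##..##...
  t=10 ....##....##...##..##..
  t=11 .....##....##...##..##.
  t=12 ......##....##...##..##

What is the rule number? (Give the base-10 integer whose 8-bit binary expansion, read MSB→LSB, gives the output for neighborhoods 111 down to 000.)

  [7] ### => .  t=0,i=0
  [6] ##. => #  t=0,i=1
  [5] #.# => #  t=0,i=2
  [4] #.. => #  t=0,i=7
  [3] .## => .  t=0,i=3
  [2] .#. => #  t=0,i=6
  [1] ..# => .  t=0,i=9
  [0] ... => .  t=0,i=8
  bits 01110100 = 116

116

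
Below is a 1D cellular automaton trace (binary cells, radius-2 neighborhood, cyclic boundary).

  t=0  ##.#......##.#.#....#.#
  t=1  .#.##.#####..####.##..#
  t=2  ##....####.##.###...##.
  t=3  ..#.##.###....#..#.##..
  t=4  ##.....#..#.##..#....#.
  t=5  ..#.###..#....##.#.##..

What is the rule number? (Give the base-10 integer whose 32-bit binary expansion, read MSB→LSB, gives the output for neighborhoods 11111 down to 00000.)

3820782927

  [31] ##### => #  t=1,i=8
  [30] ####. => #  t=1,i=9
  [29] ###.# => #  t=0,i=1
  [28] ###.. => .  t=1,i=10
  [27] ##.## => .  t=1,i=5
  [26] ##.#. => .  t=0,i=2
  [25] ##..# => #  t=1,i=11
  [24] ##... => #  t=2,i=2
  [23] #.### => #  t=0,i=22
  [22] #.##. => .  t=1,i=3
  [21] #.#.# => #  t=0,i=13
  [20] #.#.. => #  t=0,i=3
  [19] #..## => #  t=1,i=12
  [18] #..#. => #  t=1,i=21
  [17] #...# => .  t=2,i=18
  [16] #.... => .  t=0,i=5
  [15] .#### => #  t=1,i=7
  [14] .###. => .  t=0,i=0
  [13] .##.# => .  t=0,i=11
  [12] .##.. => .  t=1,i=19
  [11] .#.## => .  t=0,i=21
  [10] .#.#. => #  t=0,i=14
  [9] .#..# => .  t=3,i=15
  [8] .#... => #  t=0,i=4
  [7] ..### => .  t=1,i=13
  [6] ..##. => #  t=0,i=10
  [5] ..#.# => .  t=0,i=20
  [4] ..#.. => .  t=3,i=14
  [3] ...## => #  t=0,i=9
  [2] ...#. => #  t=0,i=19
  [1] ....# => #  t=0,i=8
  [0] ..... => #  t=0,i=6
  bits 11100011101111001000010101001111 = 3820782927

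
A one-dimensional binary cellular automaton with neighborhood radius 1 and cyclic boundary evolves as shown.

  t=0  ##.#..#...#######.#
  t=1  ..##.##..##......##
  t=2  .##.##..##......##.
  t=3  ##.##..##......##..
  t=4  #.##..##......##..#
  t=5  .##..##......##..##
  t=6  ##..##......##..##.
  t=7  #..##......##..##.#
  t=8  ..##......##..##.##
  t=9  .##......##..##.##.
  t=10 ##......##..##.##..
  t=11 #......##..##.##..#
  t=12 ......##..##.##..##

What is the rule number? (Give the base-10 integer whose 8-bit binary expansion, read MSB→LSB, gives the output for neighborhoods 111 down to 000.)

  ###|.  b7=0 t=0,i=0
  ##.|.  b6=0 t=0,i=1
  #.#|#  b5=1 t=0,i=2
  #..|.  b4=0 t=0,i=4
  .##|#  b3=1 t=0,i=10
  .#.|#  b2=1 t=0,i=3
  ..#|#  b1=1 t=0,i=5
  ...|.  b0=0 t=0,i=8
  bits 00101110 = 46

46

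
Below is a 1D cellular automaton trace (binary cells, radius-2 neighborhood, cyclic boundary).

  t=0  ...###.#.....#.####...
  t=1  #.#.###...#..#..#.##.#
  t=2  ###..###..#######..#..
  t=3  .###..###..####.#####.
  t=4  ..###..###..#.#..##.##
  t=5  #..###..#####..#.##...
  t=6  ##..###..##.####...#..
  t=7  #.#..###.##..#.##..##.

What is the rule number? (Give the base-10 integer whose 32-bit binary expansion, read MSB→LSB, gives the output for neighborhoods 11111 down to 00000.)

3072647801

  nb #####: next=#  (t=2,i=12, bit31=1)
  nb ####.: next=.  (t=0,i=17, bit30=0)
  nb ###.#: next=#  (t=0,i=5, bit29=1)
  nb ###..: next=#  (t=0,i=18, bit28=1)
  nb ##.##: next=.  (t=1,i=20, bit27=0)
  nb ##.#.: next=#  (t=0,i=6, bit26=1)
  nb ##..#: next=#  (t=2,i=3, bit25=1)
  nb ##...: next=#  (t=0,i=19, bit24=1)
  nb #.###: next=.  (t=0,i=15, bit23=0)
  nb #.##.: next=.  (t=1,i=18, bit22=0)
  nb #.#.#: next=#  (t=1,i=2, bit21=1)
  nb #.#..: next=.  (t=0,i=7, bit20=0)
  nb #..##: next=.  (t=2,i=4, bit19=0)
  nb #..#.: next=#  (t=1,i=12, bit18=1)
  nb #...#: next=.  (t=1,i=8, bit17=0)
  nb #....: next=.  (t=0,i=9, bit16=0)
  nb .####: next=#  (t=0,i=16, bit15=1)
  nb .###.: next=#  (t=0,i=4, bit14=1)
  nb .##.#: next=#  (t=1,i=0, bit13=1)
  nb .##..: next=.  (t=4,i=21, bit12=0)
  nb .#.##: next=.  (t=0,i=14, bit11=0)
  nb .#.#.: next=.  (t=4,i=13, bit10=0)
  nb .#..#: next=#  (t=1,i=11, bit9=1)
  nb .#...: next=.  (t=0,i=8, bit8=0)
  nb ..###: next=.  (t=0,i=3, bit7=0)
  nb ..##.: next=#  (t=4,i=17, bit6=1)
  nb ..#.#: next=#  (t=0,i=13, bit5=1)
  nb ..#..: next=#  (t=1,i=10, bit4=1)
  nb ...##: next=#  (t=0,i=2, bit3=1)
  nb ...#.: next=.  (t=0,i=12, bit2=0)
  nb ....#: next=.  (t=0,i=1, bit1=0)
  nb .....: next=#  (t=0,i=0, bit0=1)
  bits 10110111001001001110001001111001 = 3072647801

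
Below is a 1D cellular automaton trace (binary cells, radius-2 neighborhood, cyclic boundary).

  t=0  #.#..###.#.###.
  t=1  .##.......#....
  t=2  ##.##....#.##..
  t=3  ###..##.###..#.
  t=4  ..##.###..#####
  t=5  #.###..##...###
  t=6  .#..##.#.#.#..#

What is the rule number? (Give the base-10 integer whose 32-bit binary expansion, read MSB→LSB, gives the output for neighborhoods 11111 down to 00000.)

3675598188

  ##### -> #   bit 31 = 1  t=4,i=12
  ####. -> #   bit 30 = 1  t=4,i=13
  ###.# -> .   bit 29 = 0  t=0,i=7
  ###.. -> #   bit 28 = 1  t=3,i=2
  ##.## -> #   bit 27 = 1  t=2,i=2
  ##.#. -> .   bit 26 = 0  t=0,i=8
  ##..# -> #   bit 25 = 1  t=2,i=13
  ##... -> #   bit 24 = 1  t=1,i=3
  #.### -> .   bit 23 = 0  t=0,i=11
  #.##. -> .   bit 22 = 0  t=2,i=3
  #.#.# -> .   bit 21 = 0  t=0,i=0
  #.#.. -> #   bit 20 = 1  t=0,i=2
  #..## -> .   bit 19 = 0  t=0,i=4
  #..#. -> #   bit 18 = 1  t=3,i=12
  #...# -> .   bit 17 = 0  t=5,i=10
  #.... -> #   bit 16 = 1  t=1,i=4
  .#### -> .   bit 15 = 0  t=4,i=11
  .###. -> .   bit 14 = 0  t=0,i=6
  .##.# -> #   bit 13 = 1  t=2,i=1
  .##.. -> .   bit 12 = 0  t=1,i=2
  .#.## -> #   bit 11 = 1  t=0,i=10
  .#.#. -> #   bit 10 = 1  t=0,i=1
  .#..# -> .   bit 9 = 0  t=0,i=3
  .#... -> #   bit 8 = 1  t=1,i=11
  ..### -> .   bit 7 = 0  t=0,i=5
  ..##. -> #   bit 6 = 1  t=1,i=1
  ..#.# -> #   bit 5 = 1  t=2,i=9
  ..#.. -> .   bit 4 = 0  t=1,i=10
  ...## -> #   bit 3 = 1  t=1,i=0
  ...#. -> #   bit 2 = 1  t=1,i=9
  ....# -> .   bit 1 = 0  t=1,i=8
  ..... -> .   bit 0 = 0  t=1,i=5
  bits 11011011000101010010110101101100 = 3675598188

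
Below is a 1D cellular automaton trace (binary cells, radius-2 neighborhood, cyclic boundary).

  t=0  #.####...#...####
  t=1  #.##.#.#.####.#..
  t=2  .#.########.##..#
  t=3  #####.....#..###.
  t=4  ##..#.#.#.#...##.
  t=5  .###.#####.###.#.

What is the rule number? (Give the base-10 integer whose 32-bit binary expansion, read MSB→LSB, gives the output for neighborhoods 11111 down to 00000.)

  #####|.  b31=0 t=0,i=15
  ####.|.  b30=0 t=0,i=4
  ###.#|#  b29=1 t=0,i=0
  ###..|#  b28=1 t=0,i=5
  ##.##|.  b27=0 t=0,i=1
  ##.#.|#  b26=1 t=1,i=4
  ##..#|#  b25=1 t=2,i=14
  ##...|.  b24=0 t=0,i=6
  #.###|#  b23=1 t=0,i=2
  #.##.|.  b22=0 t=1,i=2
  #.#.#|#  b21=1 t=1,i=5
  #.#..|.  b20=0 t=1,i=14
  #..##|.  b19=0 t=3,i=12
  #..#.|#  b18=1 t=1,i=16
  #...#|#  b17=1 t=0,i=7
  #....|#  b16=1 t=3,i=6
  .####|#  b15=1 t=0,i=3
  .###.|#  b14=1 t=3,i=14
  .##.#|#  b13=1 t=1,i=3
  .##..|#  b12=1 t=2,i=13
  .#.##|#  b11=1 t=1,i=1
  .#.#.|#  b10=1 t=1,i=6
  .#..#|.  b9=0 t=1,i=15
  .#...|#  b8=1 t=0,i=10
  ..###|.  b7=0 t=0,i=13
  ..##.|.  b6=0 t=4,i=14
  ..#.#|.  b5=0 t=1,i=0
  ..#..|#  b4=1 t=0,i=9
  ...##|#  b3=1 t=0,i=12
  ...#.|.  b2=0 t=0,i=8
  ....#|#  b1=1 t=3,i=8
  .....|.  b0=0 t=3,i=7
  bits 00110110101001111111110100011010 = 916978970

916978970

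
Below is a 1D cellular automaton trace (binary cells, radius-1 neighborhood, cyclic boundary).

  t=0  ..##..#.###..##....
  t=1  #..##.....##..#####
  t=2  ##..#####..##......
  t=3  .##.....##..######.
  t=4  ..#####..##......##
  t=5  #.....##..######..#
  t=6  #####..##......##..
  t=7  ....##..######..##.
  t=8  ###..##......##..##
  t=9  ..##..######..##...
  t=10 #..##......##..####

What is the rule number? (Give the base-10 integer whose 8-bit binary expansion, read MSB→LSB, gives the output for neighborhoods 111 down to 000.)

81

  ###|.  b7=0 t=0,i=9
  ##.|#  b6=1 t=0,i=3
  #.#|.  b5=0 t=0,i=7
  #..|#  b4=1 t=0,i=4
  .##|.  b3=0 t=0,i=2
  .#.|.  b2=0 t=0,i=6
  ..#|.  b1=0 t=0,i=1
  ...|#  b0=1 t=0,i=0
  bits 01010001 = 81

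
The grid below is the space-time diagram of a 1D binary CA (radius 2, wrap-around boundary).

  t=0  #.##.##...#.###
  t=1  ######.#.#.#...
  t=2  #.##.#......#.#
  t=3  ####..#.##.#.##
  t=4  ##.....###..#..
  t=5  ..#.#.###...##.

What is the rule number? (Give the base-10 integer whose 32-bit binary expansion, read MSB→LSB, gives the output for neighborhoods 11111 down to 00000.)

2839571357

  ##### -> #   bit 31 = 1  t=1,i=2
  ####. -> .   bit 30 = 0  t=0,i=14
  ###.# -> #   bit 29 = 1  t=0,i=0
  ###.. -> .   bit 28 = 0  t=3,i=3
  ##.## -> #   bit 27 = 1  t=0,i=1
  ##.#. -> .   bit 26 = 0  t=1,i=6
  ##..# -> .   bit 25 = 0  t=3,i=4
  ##... -> #   bit 24 = 1  t=0,i=7
  #.### -> .   bit 23 = 0  t=0,i=12
  #.##. -> #   bit 22 = 1  t=0,i=2
  #.#.# -> .   bit 21 = 0  t=1,i=7
  #.#.. -> .   bit 20 = 0  t=1,i=11
  #..## -> .   bit 19 = 0  t=4,i=14
  #..#. -> .   bit 18 = 0  t=3,i=5
  #...# -> .   bit 17 = 0  t=0,i=8
  #.... -> .   bit 16 = 0  t=2,i=7
  .#### -> .   bit 15 = 0  t=0,i=13
  .###. -> #   bit 14 = 1  t=4,i=8
  .##.# -> #   bit 13 = 1  t=0,i=3
  .##.. -> .   bit 12 = 0  t=0,i=6
  .#.## -> #   bit 11 = 1  t=0,i=11
  .#.#. -> .   bit 10 = 0  t=1,i=8
  .#..# -> #   bit 9 = 1  t=4,i=13
  .#... -> #   bit 8 = 1  t=1,i=12
  ..### -> #   bit 7 = 1  t=1,i=0
  ..##. -> .   bit 6 = 0  t=4,i=0
  ..#.# -> .   bit 5 = 0  t=0,i=10
  ..#.. -> #   bit 4 = 1  t=4,i=12
  ...## -> #   bit 3 = 1  t=1,i=14
  ...#. -> #   bit 2 = 1  t=0,i=9
  ....# -> .   bit 1 = 0  t=2,i=10
  ..... -> #   bit 0 = 1  t=2,i=8
  bits 10101001010000000110101110011101 = 2839571357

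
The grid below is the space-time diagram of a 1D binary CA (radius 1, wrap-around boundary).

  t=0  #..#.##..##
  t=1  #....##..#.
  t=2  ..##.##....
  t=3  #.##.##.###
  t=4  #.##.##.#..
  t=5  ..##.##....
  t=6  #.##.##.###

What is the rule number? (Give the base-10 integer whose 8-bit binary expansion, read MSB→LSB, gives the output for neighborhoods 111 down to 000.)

73

  [7] ### => .  t=0,i=10
  [6] ##. => #  t=0,i=0
  [5] #.# => .  t=0,i=4
  [4] #.. => .  t=0,i=1
  [3] .## => #  t=0,i=5
  [2] .#. => .  t=0,i=3
  [1] ..# => .  t=0,i=2
  [0] ... => #  t=1,i=2
  bits 01001001 = 73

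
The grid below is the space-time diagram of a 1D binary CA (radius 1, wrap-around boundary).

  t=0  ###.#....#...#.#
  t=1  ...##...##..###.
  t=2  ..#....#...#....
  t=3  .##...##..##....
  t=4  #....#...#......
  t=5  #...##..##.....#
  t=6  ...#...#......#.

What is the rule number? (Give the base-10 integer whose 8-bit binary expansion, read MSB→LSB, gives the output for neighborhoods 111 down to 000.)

  [7] ### => .  t=0,i=0
  [6] ##. => .  t=0,i=2
  [5] #.# => #  t=0,i=3
  [4] #.. => .  t=0,i=5
  [3] .## => .  t=0,i=15
  [2] .#. => #  t=0,i=4
  [1] ..# => #  t=0,i=8
  [0] ... => .  t=0,i=6
  bits 00100110 = 38

38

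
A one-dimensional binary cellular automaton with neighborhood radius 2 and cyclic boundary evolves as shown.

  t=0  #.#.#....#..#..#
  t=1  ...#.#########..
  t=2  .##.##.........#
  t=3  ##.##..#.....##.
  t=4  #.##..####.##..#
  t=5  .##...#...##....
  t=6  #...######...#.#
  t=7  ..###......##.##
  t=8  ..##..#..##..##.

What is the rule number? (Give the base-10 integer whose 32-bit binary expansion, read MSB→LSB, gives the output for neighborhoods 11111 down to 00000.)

147279774

  #####|.  b31=0 t=1,i=7
  ####.|.  b30=0 t=1,i=12
  ###.#|.  b29=0 t=4,i=9
  ###..|.  b28=0 t=1,i=13
  ##.##|#  b27=1 t=2,i=3
  ##.#.|.  b26=0 t=0,i=1
  ##..#|.  b25=0 t=3,i=5
  ##...|.  b24=0 t=1,i=14
  #.###|#  b23=1 t=1,i=5
  #.##.|#  b22=1 t=2,i=1
  #.#.#|.  b21=0 t=0,i=2
  #.#..|.  b20=0 t=0,i=4
  #..##|.  b19=0 t=0,i=14
  #..#.|#  b18=1 t=0,i=11
  #...#|#  b17=1 t=5,i=4
  #....|#  b16=1 t=0,i=6
  .####|.  b15=0 t=1,i=6
  .###.|#  b14=1 t=7,i=3
  .##.#|.  b13=0 t=0,i=0
  .##..|.  b12=0 t=2,i=5
  .#.##|#  b11=1 t=1,i=4
  .#.#.|#  b10=1 t=0,i=3
  .#..#|#  b9=1 t=0,i=10
  .#...|#  b8=1 t=0,i=5
  ..###|#  b7=1 t=4,i=6
  ..##.|.  b6=0 t=0,i=15
  ..#.#|.  b5=0 t=1,i=3
  ..#..|#  b4=1 t=0,i=9
  ...##|#  b3=1 t=3,i=12
  ...#.|#  b2=1 t=0,i=8
  ....#|#  b1=1 t=0,i=7
  .....|.  b0=0 t=1,i=0
  bits 00001000110001110100111110011110 = 147279774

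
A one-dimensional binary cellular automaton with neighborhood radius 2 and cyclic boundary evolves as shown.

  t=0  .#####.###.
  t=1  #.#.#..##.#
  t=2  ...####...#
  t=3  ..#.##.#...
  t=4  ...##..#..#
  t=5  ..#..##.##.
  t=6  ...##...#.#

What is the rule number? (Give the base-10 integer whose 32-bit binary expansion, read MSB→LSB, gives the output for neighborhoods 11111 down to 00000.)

1138544137

  [31] ##### => .  t=0,i=3
  [30] ####. => #  t=0,i=4
  [29] ###.# => .  t=0,i=5
  [28] ###.. => .  t=0,i=9
  [27] ##.## => .  t=0,i=6
  [26] ##.#. => .  t=1,i=1
  [25] ##..# => #  t=0,i=10
  [24] ##... => #  t=2,i=7
  [23] #.### => #  t=0,i=7
  [22] #.##. => #  t=1,i=10
  [21] #.#.# => .  t=1,i=2
  [20] #.#.. => #  t=1,i=4
  [19] #..## => #  t=0,i=0
  [18] #..#. => #  t=4,i=6
  [17] #...# => .  t=2,i=1
  [16] #.... => .  t=3,i=9
  [15] .#### => #  t=0,i=2
  [14] .###. => #  t=0,i=8
  [13] .##.# => .  t=1,i=0
  [12] .##.. => .  t=4,i=4
  [11] .#.## => #  t=3,i=3
  [10] .#.#. => #  t=1,i=3
  [9] .#..# => #  t=1,i=5
  [8] .#... => .  t=2,i=0
  [7] ..### => .  t=0,i=1
  [6] ..##. => .  t=1,i=7
  [5] ..#.# => .  t=3,i=2
  [4] ..#.. => .  t=2,i=10
  [3] ...## => #  t=2,i=2
  [2] ...#. => .  t=2,i=9
  [1] ....# => .  t=3,i=0
  [0] ..... => #  t=3,i=10
  bits 01000011110111001100111000001001 = 1138544137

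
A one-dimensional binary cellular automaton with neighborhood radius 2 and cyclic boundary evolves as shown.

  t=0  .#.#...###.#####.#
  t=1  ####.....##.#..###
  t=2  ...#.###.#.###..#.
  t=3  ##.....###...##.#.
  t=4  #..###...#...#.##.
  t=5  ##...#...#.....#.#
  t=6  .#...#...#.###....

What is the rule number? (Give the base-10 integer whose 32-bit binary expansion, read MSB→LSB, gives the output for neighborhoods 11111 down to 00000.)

  [31] ##### => .  t=0,i=13
  [30] ####. => .  t=0,i=14
  [29] ###.# => #  t=0,i=9
  [28] ###.. => #  t=1,i=3
  [27] ##.## => #  t=0,i=10
  [26] ##.#. => #  t=0,i=16
  [25] ##..# => #  t=2,i=14
  [24] ##... => .  t=1,i=4
  [23] #.### => .  t=0,i=11
  [22] #.##. => #  t=3,i=0
  [21] #.#.# => #  t=0,i=1
  [20] #.#.. => #  t=0,i=3
  [19] #..## => .  t=1,i=14
  [18] #..#. => .  t=2,i=15
  [17] #...# => .  t=0,i=5
  [16] #.... => #  t=1,i=5
  [15] .#### => #  t=0,i=12
  [14] .###. => .  t=0,i=8
  [13] .##.# => .  t=1,i=10
  [12] .##.. => .  t=3,i=1
  [11] .#.## => .  t=2,i=4
  [10] .#.#. => #  t=0,i=0
  [9] .#..# => #  t=1,i=13
  [8] .#... => .  t=0,i=4
  [7] ..### => .  t=0,i=7
  [6] ..##. => #  t=1,i=9
  [5] ..#.# => .  t=2,i=3
  [4] ..#.. => #  t=2,i=16
  [3] ...## => .  t=0,i=6
  [2] ...#. => .  t=2,i=2
  [1] ....# => #  t=1,i=7
  [0] ..... => #  t=1,i=6
  bits 00111110011100011000011001010011 = 1047627347

1047627347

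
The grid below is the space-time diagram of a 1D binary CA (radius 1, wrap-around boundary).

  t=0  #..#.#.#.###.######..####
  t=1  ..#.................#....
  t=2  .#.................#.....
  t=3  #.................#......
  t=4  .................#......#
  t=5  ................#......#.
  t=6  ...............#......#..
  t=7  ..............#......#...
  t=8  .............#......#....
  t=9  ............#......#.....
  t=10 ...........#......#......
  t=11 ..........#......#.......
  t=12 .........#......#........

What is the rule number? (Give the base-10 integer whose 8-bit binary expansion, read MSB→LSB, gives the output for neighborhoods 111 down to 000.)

  ### -> .   bit 7 = 0  t=0,i=10
  ##. -> .   bit 6 = 0  t=0,i=0
  #.# -> .   bit 5 = 0  t=0,i=4
  #.. -> .   bit 4 = 0  t=0,i=1
  .## -> .   bit 3 = 0  t=0,i=9
  .#. -> .   bit 2 = 0  t=0,i=3
  ..# -> #   bit 1 = 1  t=0,i=2
  ... -> .   bit 0 = 0  t=1,i=0
  bits 00000010 = 2

2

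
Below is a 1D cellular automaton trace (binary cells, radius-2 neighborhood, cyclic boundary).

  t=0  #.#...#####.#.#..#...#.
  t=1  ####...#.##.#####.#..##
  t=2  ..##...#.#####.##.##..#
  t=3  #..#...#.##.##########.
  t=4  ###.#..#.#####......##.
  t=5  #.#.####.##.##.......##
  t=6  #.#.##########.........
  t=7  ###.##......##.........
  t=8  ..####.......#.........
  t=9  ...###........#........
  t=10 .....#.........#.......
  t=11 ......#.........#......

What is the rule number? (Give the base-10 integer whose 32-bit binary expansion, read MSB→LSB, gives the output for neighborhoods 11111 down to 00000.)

  ##### -> .   bit 31 = 0  t=0,i=8
  ####. -> #   bit 30 = 1  t=0,i=9
  ###.# -> #   bit 29 = 1  t=0,i=10
  ###.. -> #   bit 28 = 1  t=1,i=3
  ##.## -> #   bit 27 = 1  t=1,i=11
  ##.#. -> .   bit 26 = 0  t=0,i=11
  ##..# -> #   bit 25 = 1  t=2,i=20
  ##... -> .   bit 24 = 0  t=1,i=4
  #.### -> #   bit 23 = 1  t=1,i=12
  #.##. -> #   bit 22 = 1  t=1,i=9
  #.#.# -> #   bit 21 = 1  t=0,i=0
  #.#.. -> #   bit 20 = 1  t=0,i=2
  #..## -> .   bit 19 = 0  t=1,i=20
  #..#. -> #   bit 18 = 1  t=0,i=16
  #...# -> .   bit 17 = 0  t=0,i=4
  #.... -> .   bit 16 = 0  t=4,i=15
  .#### -> #   bit 15 = 1  t=0,i=7
  .###. -> .   bit 14 = 0  t=4,i=1
  .##.# -> #   bit 13 = 1  t=1,i=10
  .##.. -> #   bit 12 = 1  t=2,i=3
  .#.## -> .   bit 11 = 0  t=1,i=8
  .#.#. -> #   bit 10 = 1  t=0,i=1
  .#..# -> #   bit 9 = 1  t=0,i=15
  .#... -> #   bit 8 = 1  t=0,i=3
  ..### -> .   bit 7 = 0  t=0,i=6
  ..##. -> .   bit 6 = 0  t=2,i=2
  ..#.# -> #   bit 5 = 1  t=0,i=21
  ..#.. -> .   bit 4 = 0  t=0,i=17
  ...## -> .   bit 3 = 0  t=0,i=5
  ...#. -> .   bit 2 = 0  t=0,i=20
  ....# -> .   bit 1 = 0  t=4,i=18
  ..... -> .   bit 0 = 0  t=4,i=16
  bits 01111010111101001011011100100000 = 2062858016

2062858016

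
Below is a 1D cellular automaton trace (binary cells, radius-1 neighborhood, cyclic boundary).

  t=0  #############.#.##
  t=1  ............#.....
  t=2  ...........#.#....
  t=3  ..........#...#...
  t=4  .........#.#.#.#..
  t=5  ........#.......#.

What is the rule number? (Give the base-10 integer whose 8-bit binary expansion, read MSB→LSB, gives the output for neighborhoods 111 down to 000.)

  [7] ### => .  t=0,i=0
  [6] ##. => #  t=0,i=12
  [5] #.# => .  t=0,i=13
  [4] #.. => #  t=1,i=13
  [3] .## => .  t=0,i=16
  [2] .#. => .  t=0,i=14
  [1] ..# => #  t=1,i=11
  [0] ... => .  t=1,i=0
  bits 01010010 = 82

82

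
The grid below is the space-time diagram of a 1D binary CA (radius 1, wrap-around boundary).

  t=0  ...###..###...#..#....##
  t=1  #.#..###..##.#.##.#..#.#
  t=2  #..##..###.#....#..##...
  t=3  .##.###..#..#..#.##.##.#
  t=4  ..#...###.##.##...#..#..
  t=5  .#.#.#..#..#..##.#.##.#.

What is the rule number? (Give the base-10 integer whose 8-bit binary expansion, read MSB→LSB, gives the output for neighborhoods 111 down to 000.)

82

  ###|.  b7=0 t=0,i=4
  ##.|#  b6=1 t=0,i=5
  #.#|.  b5=0 t=1,i=1
  #..|#  b4=1 t=0,i=0
  .##|.  b3=0 t=0,i=3
  .#.|.  b2=0 t=0,i=14
  ..#|#  b1=1 t=0,i=2
  ...|.  b0=0 t=0,i=1
  bits 01010010 = 82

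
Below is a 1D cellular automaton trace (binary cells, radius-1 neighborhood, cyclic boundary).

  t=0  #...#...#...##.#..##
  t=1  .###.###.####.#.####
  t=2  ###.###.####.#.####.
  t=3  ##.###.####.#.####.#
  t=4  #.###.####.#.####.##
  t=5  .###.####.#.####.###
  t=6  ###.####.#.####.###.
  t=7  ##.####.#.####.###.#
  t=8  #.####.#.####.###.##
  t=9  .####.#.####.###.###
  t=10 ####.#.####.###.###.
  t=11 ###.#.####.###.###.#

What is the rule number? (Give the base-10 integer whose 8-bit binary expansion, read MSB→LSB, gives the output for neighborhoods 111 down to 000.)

  nb ###: next=#  (t=0,i=19, bit7=1)
  nb ##.: next=.  (t=0,i=0, bit6=0)
  nb #.#: next=#  (t=0,i=14, bit5=1)
  nb #..: next=#  (t=0,i=1, bit4=1)
  nb .##: next=#  (t=0,i=12, bit3=1)
  nb .#.: next=.  (t=0,i=4, bit2=0)
  nb ..#: next=#  (t=0,i=3, bit1=1)
  nb ...: next=#  (t=0,i=2, bit0=1)
  bits 10111011 = 187

187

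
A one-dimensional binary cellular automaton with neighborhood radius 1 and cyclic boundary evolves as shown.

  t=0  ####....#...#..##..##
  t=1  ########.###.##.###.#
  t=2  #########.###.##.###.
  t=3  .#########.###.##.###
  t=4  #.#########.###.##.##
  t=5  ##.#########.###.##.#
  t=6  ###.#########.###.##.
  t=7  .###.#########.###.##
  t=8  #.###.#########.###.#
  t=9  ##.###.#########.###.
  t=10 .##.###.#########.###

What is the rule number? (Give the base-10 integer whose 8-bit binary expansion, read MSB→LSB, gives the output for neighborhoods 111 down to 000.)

  nb ###: next=#  (t=0,i=0, bit7=1)
  nb ##.: next=#  (t=0,i=3, bit6=1)
  nb #.#: next=#  (t=1,i=8, bit5=1)
  nb #..: next=#  (t=0,i=4, bit4=1)
  nb .##: next=.  (t=0,i=15, bit3=0)
  nb .#.: next=.  (t=0,i=8, bit2=0)
  nb ..#: next=#  (t=0,i=7, bit1=1)
  nb ...: next=#  (t=0,i=5, bit0=1)
  bits 11110011 = 243

243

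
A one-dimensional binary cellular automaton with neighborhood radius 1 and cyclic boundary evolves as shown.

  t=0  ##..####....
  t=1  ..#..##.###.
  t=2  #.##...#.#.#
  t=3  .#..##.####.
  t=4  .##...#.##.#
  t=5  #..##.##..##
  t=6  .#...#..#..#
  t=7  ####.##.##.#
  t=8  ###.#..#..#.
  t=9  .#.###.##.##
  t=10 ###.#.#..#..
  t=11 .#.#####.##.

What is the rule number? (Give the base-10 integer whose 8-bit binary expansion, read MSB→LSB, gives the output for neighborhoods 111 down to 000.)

  nb ###: next=#  (t=0,i=5, bit7=1)
  nb ##.: next=.  (t=0,i=1, bit6=0)
  nb #.#: next=#  (t=1,i=7, bit5=1)
  nb #..: next=#  (t=0,i=2, bit4=1)
  nb .##: next=.  (t=0,i=0, bit3=0)
  nb .#.: next=#  (t=1,i=2, bit2=1)
  nb ..#: next=.  (t=0,i=3, bit1=0)
  nb ...: next=#  (t=0,i=9, bit0=1)
  bits 10110101 = 181

181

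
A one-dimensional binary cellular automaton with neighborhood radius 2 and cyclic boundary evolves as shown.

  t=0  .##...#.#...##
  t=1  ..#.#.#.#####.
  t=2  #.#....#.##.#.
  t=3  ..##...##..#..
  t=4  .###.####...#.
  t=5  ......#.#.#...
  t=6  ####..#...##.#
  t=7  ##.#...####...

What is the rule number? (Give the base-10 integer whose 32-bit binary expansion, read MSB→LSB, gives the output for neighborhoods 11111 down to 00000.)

2484246889

  nb #####: next=#  (t=1,i=10, bit31=1)
  nb ####.: next=.  (t=1,i=11, bit30=0)
  nb ###.#: next=.  (t=4,i=3, bit29=0)
  nb ###..: next=#  (t=1,i=12, bit28=1)
  nb ##.##: next=.  (t=0,i=0, bit27=0)
  nb ##.#.: next=#  (t=2,i=11, bit26=1)
  nb ##..#: next=.  (t=3,i=9, bit25=0)
  nb ##...: next=.  (t=0,i=3, bit24=0)
  nb #.###: next=.  (t=1,i=8, bit23=0)
  nb #.##.: next=.  (t=0,i=1, bit22=0)
  nb #.#.#: next=.  (t=1,i=4, bit21=0)
  nb #.#..: next=#  (t=0,i=8, bit20=1)
  nb #..##: next=.  (t=4,i=0, bit19=0)
  nb #..#.: next=.  (t=3,i=10, bit18=0)
  nb #...#: next=#  (t=0,i=4, bit17=1)
  nb #....: next=.  (t=2,i=4, bit16=0)
  nb .####: next=#  (t=1,i=9, bit15=1)
  nb .###.: next=.  (t=4,i=2, bit14=0)
  nb .##.#: next=.  (t=0,i=13, bit13=0)
  nb .##..: next=#  (t=0,i=2, bit12=1)
  nb .#.##: next=#  (t=1,i=7, bit11=1)
  nb .#.#.: next=.  (t=0,i=7, bit10=0)
  nb .#..#: next=.  (t=4,i=13, bit9=0)
  nb .#...: next=#  (t=0,i=9, bit8=1)
  nb ..###: next=.  (t=4,i=1, bit7=0)
  nb ..##.: next=#  (t=0,i=12, bit6=1)
  nb ..#.#: next=#  (t=0,i=6, bit5=1)
  nb ..#..: next=.  (t=3,i=11, bit4=0)
  nb ...##: next=#  (t=0,i=11, bit3=1)
  nb ...#.: next=.  (t=0,i=5, bit2=0)
  nb ....#: next=.  (t=2,i=5, bit1=0)
  nb .....: next=#  (t=5,i=0, bit0=1)
  bits 10010100000100101001100101101001 = 2484246889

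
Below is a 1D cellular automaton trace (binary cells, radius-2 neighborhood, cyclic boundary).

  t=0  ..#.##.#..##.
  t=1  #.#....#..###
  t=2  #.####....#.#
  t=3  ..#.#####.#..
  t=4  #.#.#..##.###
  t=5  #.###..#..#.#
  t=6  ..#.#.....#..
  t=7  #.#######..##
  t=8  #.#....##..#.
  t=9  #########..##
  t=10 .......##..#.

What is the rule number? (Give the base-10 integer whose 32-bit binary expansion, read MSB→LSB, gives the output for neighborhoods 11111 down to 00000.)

1907561963

  nb #####: next=.  (t=3,i=6, bit31=0)
  nb ####.: next=#  (t=1,i=12, bit30=1)
  nb ###.#: next=#  (t=1,i=0, bit29=1)
  nb ###..: next=#  (t=2,i=5, bit28=1)
  nb ##.##: next=.  (t=2,i=1, bit27=0)
  nb ##.#.: next=.  (t=0,i=6, bit26=0)
  nb ##..#: next=.  (t=5,i=5, bit25=0)
  nb ##...: next=#  (t=0,i=12, bit24=1)
  nb #.###: next=#  (t=2,i=2, bit23=1)
  nb #.##.: next=.  (t=0,i=4, bit22=0)
  nb #.#.#: next=#  (t=4,i=2, bit21=1)
  nb #.#..: next=#  (t=0,i=7, bit20=1)
  nb #..##: next=.  (t=0,i=9, bit19=0)
  nb #..#.: next=.  (t=5,i=6, bit18=0)
  nb #...#: next=#  (t=0,i=0, bit17=1)
  nb #....: next=#  (t=1,i=4, bit16=1)
  nb .####: next=.  (t=1,i=11, bit15=0)
  nb .###.: next=.  (t=5,i=3, bit14=0)
  nb .##.#: next=.  (t=0,i=5, bit13=0)
  nb .##..: next=#  (t=0,i=11, bit12=1)
  nb .#.##: next=.  (t=0,i=3, bit11=0)
  nb .#.#.: next=#  (t=4,i=3, bit10=1)
  nb .#..#: next=.  (t=0,i=8, bit9=0)
  nb .#...: next=#  (t=1,i=3, bit8=1)
  nb ..###: next=#  (t=1,i=10, bit7=1)
  nb ..##.: next=#  (t=0,i=10, bit6=1)
  nb ..#.#: next=#  (t=0,i=2, bit5=1)
  nb ..#..: next=.  (t=1,i=7, bit4=0)
  nb ...##: next=#  (t=8,i=6, bit3=1)
  nb ...#.: next=.  (t=0,i=1, bit2=0)
  nb ....#: next=#  (t=1,i=5, bit1=1)
  nb .....: next=#  (t=6,i=7, bit0=1)
  bits 01110001101100110001010111101011 = 1907561963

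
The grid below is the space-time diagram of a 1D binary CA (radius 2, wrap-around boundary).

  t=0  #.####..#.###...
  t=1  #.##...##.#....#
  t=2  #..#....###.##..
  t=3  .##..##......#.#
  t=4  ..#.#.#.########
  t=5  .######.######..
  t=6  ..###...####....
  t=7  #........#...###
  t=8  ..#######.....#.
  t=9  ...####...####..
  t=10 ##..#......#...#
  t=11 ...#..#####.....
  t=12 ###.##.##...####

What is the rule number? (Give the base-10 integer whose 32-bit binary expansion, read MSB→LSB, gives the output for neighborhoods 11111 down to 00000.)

2227025447

  [31] ##### => #  t=4,i=10
  [30] ####. => .  t=0,i=4
  [29] ###.# => .  t=2,i=10
  [28] ###.. => .  t=0,i=5
  [27] ##.## => .  t=1,i=1
  [26] ##.#. => #  t=1,i=9
  [25] ##..# => .  t=0,i=6
  [24] ##... => .  t=0,i=13
  [23] #.### => #  t=0,i=2
  [22] #.##. => .  t=1,i=2
  [21] #.#.# => #  t=3,i=15
  [20] #.#.. => #  t=1,i=10
  [19] #..## => #  t=3,i=4
  [18] #..#. => #  t=0,i=7
  [17] #...# => .  t=0,i=14
  [16] #.... => #  t=1,i=12
  [15] .#### => #  t=0,i=3
  [14] .###. => .  t=0,i=11
  [13] .##.# => #  t=1,i=0
  [12] .##.. => #  t=1,i=3
  [11] .#.## => .  t=0,i=1
  [10] .#.#. => #  t=3,i=14
  [9] .#..# => #  t=2,i=1
  [8] .#... => .  t=1,i=11
  [7] ..### => .  t=2,i=8
  [6] ..##. => .  t=1,i=7
  [5] ..#.# => #  t=0,i=0
  [4] ..#.. => .  t=2,i=0
  [3] ...## => .  t=1,i=6
  [2] ...#. => #  t=0,i=15
  [1] ....# => #  t=1,i=13
  [0] ..... => #  t=3,i=9
  bits 10000100101111011011011000100111 = 2227025447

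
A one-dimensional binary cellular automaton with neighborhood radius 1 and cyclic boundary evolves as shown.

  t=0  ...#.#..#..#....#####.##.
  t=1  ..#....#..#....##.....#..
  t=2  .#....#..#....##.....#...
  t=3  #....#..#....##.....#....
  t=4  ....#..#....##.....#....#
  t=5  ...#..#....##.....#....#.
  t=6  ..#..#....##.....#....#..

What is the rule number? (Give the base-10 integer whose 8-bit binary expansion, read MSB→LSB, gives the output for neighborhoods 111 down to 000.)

  nb ###: next=.  (t=0,i=17, bit7=0)
  nb ##.: next=.  (t=0,i=20, bit6=0)
  nb #.#: next=.  (t=0,i=4, bit5=0)
  nb #..: next=.  (t=0,i=6, bit4=0)
  nb .##: next=#  (t=0,i=16, bit3=1)
  nb .#.: next=.  (t=0,i=3, bit2=0)
  nb ..#: next=#  (t=0,i=2, bit1=1)
  nb ...: next=.  (t=0,i=0, bit0=0)
  bits 00001010 = 10

10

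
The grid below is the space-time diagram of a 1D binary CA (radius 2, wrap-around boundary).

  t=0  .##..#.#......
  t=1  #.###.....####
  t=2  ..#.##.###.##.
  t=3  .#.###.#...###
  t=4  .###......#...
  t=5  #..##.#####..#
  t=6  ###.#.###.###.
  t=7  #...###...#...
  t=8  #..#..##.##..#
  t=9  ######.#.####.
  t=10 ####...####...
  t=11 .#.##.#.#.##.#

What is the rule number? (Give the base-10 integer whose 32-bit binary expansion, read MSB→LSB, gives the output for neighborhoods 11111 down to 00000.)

  nb #####: next=#  (t=1,i=12, bit31=1)
  nb ####.: next=.  (t=1,i=13, bit30=0)
  nb ###.#: next=.  (t=1,i=0, bit29=0)
  nb ###..: next=#  (t=1,i=4, bit28=1)
  nb ##.##: next=.  (t=1,i=1, bit27=0)
  nb ##.#.: next=.  (t=3,i=0, bit26=0)
  nb ##..#: next=#  (t=0,i=3, bit25=1)
  nb ##...: next=#  (t=1,i=5, bit24=1)
  nb #.###: next=#  (t=1,i=2, bit23=1)
  nb #.##.: next=#  (t=2,i=4, bit22=1)
  nb #.#.#: next=#  (t=3,i=1, bit21=1)
  nb #.#..: next=.  (t=0,i=7, bit20=0)
  nb #..##: next=#  (t=5,i=2, bit19=1)
  nb #..#.: next=#  (t=0,i=4, bit18=1)
  nb #...#: next=.  (t=2,i=0, bit17=0)
  nb #....: next=.  (t=0,i=9, bit16=0)
  nb .####: next=#  (t=1,i=11, bit15=1)
  nb .###.: next=.  (t=1,i=3, bit14=0)
  nb .##.#: next=#  (t=2,i=5, bit13=1)
  nb .##..: next=#  (t=0,i=2, bit12=1)
  nb .#.##: next=#  (t=2,i=3, bit11=1)
  nb .#.#.: next=.  (t=0,i=6, bit10=0)
  nb .#..#: next=#  (t=8,i=4, bit9=1)
  nb .#...: next=.  (t=0,i=8, bit8=0)
  nb ..###: next=.  (t=1,i=10, bit7=0)
  nb ..##.: next=.  (t=0,i=1, bit6=0)
  nb ..#.#: next=.  (t=0,i=5, bit5=0)
  nb ..#..: next=#  (t=4,i=10, bit4=1)
  nb ...##: next=#  (t=0,i=0, bit3=1)
  nb ...#.: next=#  (t=2,i=1, bit2=1)
  nb ....#: next=#  (t=0,i=13, bit1=1)
  nb .....: next=#  (t=0,i=10, bit0=1)
  bits 10010011111011001011101000011111 = 2481764895

2481764895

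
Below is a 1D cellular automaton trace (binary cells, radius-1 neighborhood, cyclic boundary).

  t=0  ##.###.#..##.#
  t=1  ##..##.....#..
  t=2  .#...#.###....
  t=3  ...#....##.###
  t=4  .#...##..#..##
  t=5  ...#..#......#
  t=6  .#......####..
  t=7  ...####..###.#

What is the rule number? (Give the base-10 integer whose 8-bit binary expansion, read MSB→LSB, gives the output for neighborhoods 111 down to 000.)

  [7] ### => #  t=0,i=0
  [6] ##. => #  t=0,i=1
  [5] #.# => .  t=0,i=2
  [4] #.. => .  t=0,i=8
  [3] .## => .  t=0,i=3
  [2] .#. => .  t=0,i=7
  [1] ..# => .  t=0,i=9
  [0] ... => #  t=1,i=7
  bits 11000001 = 193

193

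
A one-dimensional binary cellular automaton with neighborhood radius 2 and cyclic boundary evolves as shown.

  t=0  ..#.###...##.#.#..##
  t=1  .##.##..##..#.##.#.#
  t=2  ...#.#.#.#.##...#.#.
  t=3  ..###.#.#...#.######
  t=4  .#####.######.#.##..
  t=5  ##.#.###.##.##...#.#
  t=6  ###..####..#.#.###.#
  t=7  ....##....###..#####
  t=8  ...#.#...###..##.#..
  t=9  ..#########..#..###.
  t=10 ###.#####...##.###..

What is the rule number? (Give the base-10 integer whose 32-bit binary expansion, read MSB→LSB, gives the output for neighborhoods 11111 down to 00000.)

  ##### -> #   bit 31 = 1  t=3,i=16
  ####. -> .   bit 30 = 0  t=3,i=18
  ###.# -> #   bit 29 = 1  t=3,i=4
  ###.. -> .   bit 28 = 0  t=0,i=6
  ##.## -> #   bit 27 = 1  t=1,i=3
  ##.#. -> #   bit 26 = 1  t=0,i=12
  ##..# -> .   bit 25 = 0  t=0,i=0
  ##... -> .   bit 24 = 0  t=0,i=7
  #.### -> #   bit 23 = 1  t=0,i=4
  #.##. -> .   bit 22 = 0  t=1,i=1
  #.#.# -> .   bit 21 = 0  t=0,i=13
  #.#.. -> #   bit 20 = 1  t=0,i=15
  #..## -> #   bit 19 = 1  t=0,i=17
  #..#. -> #   bit 18 = 1  t=0,i=1
  #...# -> #   bit 17 = 1  t=0,i=8
  #.... -> .   bit 16 = 0  t=2,i=0
  .#### -> .   bit 15 = 0  t=3,i=15
  .###. -> #   bit 14 = 1  t=0,i=5
  .##.# -> .   bit 13 = 0  t=0,i=11
  .##.. -> #   bit 12 = 1  t=0,i=19
  .#.## -> .   bit 11 = 0  t=0,i=3
  .#.#. -> #   bit 10 = 1  t=0,i=14
  .#..# -> .   bit 9 = 0  t=0,i=16
  .#... -> #   bit 8 = 1  t=2,i=19
  ..### -> #   bit 7 = 1  t=3,i=2
  ..##. -> .   bit 6 = 0  t=0,i=10
  ..#.# -> #   bit 5 = 1  t=0,i=2
  ..#.. -> #   bit 4 = 1  t=9,i=13
  ...## -> #   bit 3 = 1  t=0,i=9
  ...#. -> #   bit 2 = 1  t=2,i=2
  ....# -> .   bit 1 = 0  t=2,i=1
  ..... -> .   bit 0 = 0  t=8,i=0
  bits 10101100100111100101010110111100 = 2896057788

2896057788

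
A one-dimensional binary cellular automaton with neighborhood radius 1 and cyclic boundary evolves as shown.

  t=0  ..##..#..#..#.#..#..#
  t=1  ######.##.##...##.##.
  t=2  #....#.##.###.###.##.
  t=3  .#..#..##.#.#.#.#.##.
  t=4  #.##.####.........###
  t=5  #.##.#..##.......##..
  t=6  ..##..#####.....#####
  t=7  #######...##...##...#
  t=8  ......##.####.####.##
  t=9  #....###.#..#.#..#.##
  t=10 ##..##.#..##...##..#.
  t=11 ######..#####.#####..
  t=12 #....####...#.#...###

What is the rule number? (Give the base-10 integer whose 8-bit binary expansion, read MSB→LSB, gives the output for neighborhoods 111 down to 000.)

90

  ### -> .   bit 7 = 0  t=1,i=1
  ##. -> #   bit 6 = 1  t=0,i=3
  #.# -> .   bit 5 = 0  t=0,i=13
  #.. -> #   bit 4 = 1  t=0,i=0
  .## -> #   bit 3 = 1  t=0,i=2
  .#. -> .   bit 2 = 0  t=0,i=6
  ..# -> #   bit 1 = 1  t=0,i=1
  ... -> .   bit 0 = 0  t=1,i=13
  bits 01011010 = 90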